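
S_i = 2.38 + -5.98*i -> [2.38, -3.6, -9.58, -15.56, -21.54]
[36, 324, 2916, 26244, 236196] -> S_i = 36*9^i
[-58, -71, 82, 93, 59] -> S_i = Random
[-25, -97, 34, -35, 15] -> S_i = Random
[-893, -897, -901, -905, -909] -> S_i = -893 + -4*i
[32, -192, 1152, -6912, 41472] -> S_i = 32*-6^i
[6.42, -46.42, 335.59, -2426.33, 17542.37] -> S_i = 6.42*(-7.23)^i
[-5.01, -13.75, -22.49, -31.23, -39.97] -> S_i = -5.01 + -8.74*i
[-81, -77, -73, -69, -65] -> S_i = -81 + 4*i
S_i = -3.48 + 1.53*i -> [-3.48, -1.95, -0.42, 1.11, 2.64]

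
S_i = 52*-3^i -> [52, -156, 468, -1404, 4212]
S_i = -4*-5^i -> [-4, 20, -100, 500, -2500]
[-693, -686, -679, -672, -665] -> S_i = -693 + 7*i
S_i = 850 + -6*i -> [850, 844, 838, 832, 826]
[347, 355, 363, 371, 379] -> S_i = 347 + 8*i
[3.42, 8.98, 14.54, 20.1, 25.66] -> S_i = 3.42 + 5.56*i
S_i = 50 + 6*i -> [50, 56, 62, 68, 74]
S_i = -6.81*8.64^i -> [-6.81, -58.84, -508.36, -4392.26, -37949.15]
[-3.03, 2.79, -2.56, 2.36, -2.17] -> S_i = -3.03*(-0.92)^i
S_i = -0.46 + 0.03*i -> [-0.46, -0.43, -0.4, -0.37, -0.34]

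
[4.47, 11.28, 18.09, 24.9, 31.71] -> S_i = 4.47 + 6.81*i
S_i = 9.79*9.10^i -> [9.79, 89.09, 810.71, 7377.46, 67134.89]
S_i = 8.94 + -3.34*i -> [8.94, 5.6, 2.26, -1.08, -4.42]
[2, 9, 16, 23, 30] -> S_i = 2 + 7*i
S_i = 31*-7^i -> [31, -217, 1519, -10633, 74431]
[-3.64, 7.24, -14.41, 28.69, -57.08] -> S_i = -3.64*(-1.99)^i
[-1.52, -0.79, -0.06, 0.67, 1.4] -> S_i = -1.52 + 0.73*i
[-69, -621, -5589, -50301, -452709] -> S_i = -69*9^i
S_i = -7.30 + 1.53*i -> [-7.3, -5.77, -4.24, -2.71, -1.18]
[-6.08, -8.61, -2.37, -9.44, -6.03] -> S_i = Random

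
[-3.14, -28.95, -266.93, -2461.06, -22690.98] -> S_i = -3.14*9.22^i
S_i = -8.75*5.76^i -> [-8.75, -50.4, -290.3, -1672.15, -9631.59]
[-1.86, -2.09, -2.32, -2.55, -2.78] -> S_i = -1.86 + -0.23*i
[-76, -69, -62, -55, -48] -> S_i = -76 + 7*i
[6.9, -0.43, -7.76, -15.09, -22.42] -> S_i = 6.90 + -7.33*i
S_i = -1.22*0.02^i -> [-1.22, -0.02, -0.0, -0.0, -0.0]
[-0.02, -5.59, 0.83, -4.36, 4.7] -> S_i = Random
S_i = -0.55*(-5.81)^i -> [-0.55, 3.2, -18.57, 107.87, -626.71]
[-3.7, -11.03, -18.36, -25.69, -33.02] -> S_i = -3.70 + -7.33*i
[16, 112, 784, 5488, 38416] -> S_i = 16*7^i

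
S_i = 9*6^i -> [9, 54, 324, 1944, 11664]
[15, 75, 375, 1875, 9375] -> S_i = 15*5^i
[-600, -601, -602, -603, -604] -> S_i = -600 + -1*i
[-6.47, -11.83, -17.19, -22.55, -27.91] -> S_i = -6.47 + -5.36*i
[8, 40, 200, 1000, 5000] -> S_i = 8*5^i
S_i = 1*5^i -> [1, 5, 25, 125, 625]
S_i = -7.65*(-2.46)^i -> [-7.65, 18.82, -46.29, 113.89, -280.16]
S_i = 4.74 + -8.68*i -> [4.74, -3.94, -12.62, -21.3, -29.98]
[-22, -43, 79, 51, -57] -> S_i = Random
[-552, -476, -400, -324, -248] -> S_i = -552 + 76*i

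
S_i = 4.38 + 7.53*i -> [4.38, 11.91, 19.44, 26.97, 34.5]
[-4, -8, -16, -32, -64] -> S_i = -4*2^i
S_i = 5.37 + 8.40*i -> [5.37, 13.77, 22.17, 30.57, 38.97]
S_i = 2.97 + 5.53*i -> [2.97, 8.5, 14.03, 19.56, 25.09]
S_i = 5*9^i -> [5, 45, 405, 3645, 32805]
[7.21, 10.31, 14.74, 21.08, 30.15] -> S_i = 7.21*1.43^i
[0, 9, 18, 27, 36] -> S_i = 0 + 9*i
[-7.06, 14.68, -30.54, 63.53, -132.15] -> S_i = -7.06*(-2.08)^i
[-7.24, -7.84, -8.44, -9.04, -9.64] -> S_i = -7.24 + -0.60*i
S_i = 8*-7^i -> [8, -56, 392, -2744, 19208]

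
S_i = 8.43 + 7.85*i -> [8.43, 16.28, 24.13, 31.98, 39.83]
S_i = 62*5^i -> [62, 310, 1550, 7750, 38750]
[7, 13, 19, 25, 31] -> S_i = 7 + 6*i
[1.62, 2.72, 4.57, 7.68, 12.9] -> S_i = 1.62*1.68^i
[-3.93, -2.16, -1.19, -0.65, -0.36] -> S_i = -3.93*0.55^i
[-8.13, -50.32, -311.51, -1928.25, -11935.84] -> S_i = -8.13*6.19^i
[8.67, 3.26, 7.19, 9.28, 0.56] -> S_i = Random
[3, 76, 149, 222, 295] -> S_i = 3 + 73*i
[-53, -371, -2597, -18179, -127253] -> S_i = -53*7^i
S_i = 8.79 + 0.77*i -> [8.79, 9.56, 10.33, 11.1, 11.87]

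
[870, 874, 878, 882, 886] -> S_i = 870 + 4*i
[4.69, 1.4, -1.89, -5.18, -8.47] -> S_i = 4.69 + -3.29*i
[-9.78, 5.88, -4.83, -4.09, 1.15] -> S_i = Random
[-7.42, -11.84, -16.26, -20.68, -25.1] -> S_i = -7.42 + -4.42*i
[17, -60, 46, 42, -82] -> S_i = Random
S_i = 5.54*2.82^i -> [5.54, 15.62, 44.06, 124.24, 350.35]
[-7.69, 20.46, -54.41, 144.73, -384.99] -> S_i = -7.69*(-2.66)^i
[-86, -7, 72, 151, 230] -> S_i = -86 + 79*i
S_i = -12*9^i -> [-12, -108, -972, -8748, -78732]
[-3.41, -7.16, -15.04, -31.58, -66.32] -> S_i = -3.41*2.10^i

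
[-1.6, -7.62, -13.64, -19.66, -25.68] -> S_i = -1.60 + -6.02*i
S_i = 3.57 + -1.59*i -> [3.57, 1.98, 0.39, -1.2, -2.79]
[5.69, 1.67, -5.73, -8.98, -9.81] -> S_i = Random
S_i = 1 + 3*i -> [1, 4, 7, 10, 13]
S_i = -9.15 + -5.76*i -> [-9.15, -14.91, -20.67, -26.43, -32.19]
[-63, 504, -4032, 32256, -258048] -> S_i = -63*-8^i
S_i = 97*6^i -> [97, 582, 3492, 20952, 125712]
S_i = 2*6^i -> [2, 12, 72, 432, 2592]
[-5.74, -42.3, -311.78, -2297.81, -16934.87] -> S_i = -5.74*7.37^i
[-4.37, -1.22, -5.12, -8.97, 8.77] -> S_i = Random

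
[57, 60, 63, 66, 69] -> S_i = 57 + 3*i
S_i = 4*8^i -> [4, 32, 256, 2048, 16384]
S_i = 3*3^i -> [3, 9, 27, 81, 243]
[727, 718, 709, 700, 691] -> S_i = 727 + -9*i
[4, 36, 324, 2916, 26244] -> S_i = 4*9^i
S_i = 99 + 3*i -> [99, 102, 105, 108, 111]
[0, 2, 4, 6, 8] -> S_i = 0 + 2*i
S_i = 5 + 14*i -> [5, 19, 33, 47, 61]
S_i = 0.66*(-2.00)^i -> [0.66, -1.32, 2.64, -5.28, 10.56]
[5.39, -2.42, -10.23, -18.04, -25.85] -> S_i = 5.39 + -7.81*i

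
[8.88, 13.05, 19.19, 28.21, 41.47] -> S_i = 8.88*1.47^i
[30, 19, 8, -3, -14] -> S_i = 30 + -11*i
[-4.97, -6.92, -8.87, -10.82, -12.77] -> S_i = -4.97 + -1.95*i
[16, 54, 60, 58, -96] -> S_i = Random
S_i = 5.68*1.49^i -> [5.68, 8.46, 12.61, 18.79, 28.0]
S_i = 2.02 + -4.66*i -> [2.02, -2.64, -7.3, -11.96, -16.62]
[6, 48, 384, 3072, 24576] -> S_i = 6*8^i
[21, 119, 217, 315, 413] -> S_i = 21 + 98*i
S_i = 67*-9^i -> [67, -603, 5427, -48843, 439587]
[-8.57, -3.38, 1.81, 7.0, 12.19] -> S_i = -8.57 + 5.19*i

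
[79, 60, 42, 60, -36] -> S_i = Random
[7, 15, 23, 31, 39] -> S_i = 7 + 8*i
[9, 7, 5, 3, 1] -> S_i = 9 + -2*i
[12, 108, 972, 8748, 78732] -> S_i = 12*9^i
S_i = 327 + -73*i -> [327, 254, 181, 108, 35]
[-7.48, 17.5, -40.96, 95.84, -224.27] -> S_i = -7.48*(-2.34)^i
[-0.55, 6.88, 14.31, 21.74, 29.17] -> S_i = -0.55 + 7.43*i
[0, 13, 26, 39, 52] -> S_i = 0 + 13*i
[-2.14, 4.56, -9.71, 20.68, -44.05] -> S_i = -2.14*(-2.13)^i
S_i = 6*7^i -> [6, 42, 294, 2058, 14406]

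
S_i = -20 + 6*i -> [-20, -14, -8, -2, 4]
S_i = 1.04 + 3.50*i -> [1.04, 4.54, 8.04, 11.54, 15.04]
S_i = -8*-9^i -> [-8, 72, -648, 5832, -52488]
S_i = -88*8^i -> [-88, -704, -5632, -45056, -360448]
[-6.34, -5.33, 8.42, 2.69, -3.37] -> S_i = Random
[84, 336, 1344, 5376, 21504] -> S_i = 84*4^i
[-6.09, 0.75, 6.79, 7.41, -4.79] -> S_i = Random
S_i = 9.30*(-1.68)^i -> [9.3, -15.62, 26.25, -44.1, 74.08]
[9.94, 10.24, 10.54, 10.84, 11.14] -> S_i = 9.94 + 0.30*i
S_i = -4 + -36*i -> [-4, -40, -76, -112, -148]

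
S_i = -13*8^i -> [-13, -104, -832, -6656, -53248]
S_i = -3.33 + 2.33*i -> [-3.33, -1.0, 1.33, 3.66, 5.99]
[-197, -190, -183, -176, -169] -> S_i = -197 + 7*i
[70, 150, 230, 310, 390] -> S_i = 70 + 80*i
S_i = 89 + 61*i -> [89, 150, 211, 272, 333]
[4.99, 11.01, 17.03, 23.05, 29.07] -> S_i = 4.99 + 6.02*i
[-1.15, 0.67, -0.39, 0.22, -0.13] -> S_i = -1.15*(-0.58)^i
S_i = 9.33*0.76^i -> [9.33, 7.09, 5.39, 4.1, 3.11]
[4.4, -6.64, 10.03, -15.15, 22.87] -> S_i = 4.40*(-1.51)^i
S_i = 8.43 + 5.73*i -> [8.43, 14.16, 19.89, 25.62, 31.35]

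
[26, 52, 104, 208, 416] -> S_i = 26*2^i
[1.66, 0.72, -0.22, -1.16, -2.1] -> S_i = 1.66 + -0.94*i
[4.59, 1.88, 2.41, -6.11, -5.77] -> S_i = Random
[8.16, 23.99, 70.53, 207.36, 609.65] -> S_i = 8.16*2.94^i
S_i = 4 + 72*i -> [4, 76, 148, 220, 292]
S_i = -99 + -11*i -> [-99, -110, -121, -132, -143]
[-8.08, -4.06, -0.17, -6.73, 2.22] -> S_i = Random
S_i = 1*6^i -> [1, 6, 36, 216, 1296]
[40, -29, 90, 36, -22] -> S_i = Random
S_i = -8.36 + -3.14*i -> [-8.36, -11.5, -14.64, -17.78, -20.92]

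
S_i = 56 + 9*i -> [56, 65, 74, 83, 92]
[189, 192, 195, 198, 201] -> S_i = 189 + 3*i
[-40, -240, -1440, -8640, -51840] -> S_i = -40*6^i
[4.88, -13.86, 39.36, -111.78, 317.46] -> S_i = 4.88*(-2.84)^i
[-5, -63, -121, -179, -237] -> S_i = -5 + -58*i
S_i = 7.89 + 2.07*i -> [7.89, 9.96, 12.03, 14.1, 16.17]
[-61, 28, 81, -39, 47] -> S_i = Random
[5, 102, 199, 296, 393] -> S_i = 5 + 97*i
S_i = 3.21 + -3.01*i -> [3.21, 0.2, -2.81, -5.82, -8.83]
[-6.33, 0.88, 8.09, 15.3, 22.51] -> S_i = -6.33 + 7.21*i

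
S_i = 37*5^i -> [37, 185, 925, 4625, 23125]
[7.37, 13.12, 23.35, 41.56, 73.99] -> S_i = 7.37*1.78^i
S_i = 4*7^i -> [4, 28, 196, 1372, 9604]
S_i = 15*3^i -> [15, 45, 135, 405, 1215]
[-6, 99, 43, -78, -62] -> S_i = Random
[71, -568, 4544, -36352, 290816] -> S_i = 71*-8^i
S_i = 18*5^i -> [18, 90, 450, 2250, 11250]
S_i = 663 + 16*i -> [663, 679, 695, 711, 727]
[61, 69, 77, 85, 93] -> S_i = 61 + 8*i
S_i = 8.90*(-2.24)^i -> [8.9, -19.94, 44.66, -100.03, 224.07]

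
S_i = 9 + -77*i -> [9, -68, -145, -222, -299]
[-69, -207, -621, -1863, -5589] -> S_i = -69*3^i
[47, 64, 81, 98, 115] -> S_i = 47 + 17*i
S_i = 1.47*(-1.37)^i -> [1.47, -2.01, 2.76, -3.78, 5.18]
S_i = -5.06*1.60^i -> [-5.06, -8.1, -12.95, -20.73, -33.16]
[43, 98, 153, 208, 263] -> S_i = 43 + 55*i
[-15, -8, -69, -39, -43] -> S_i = Random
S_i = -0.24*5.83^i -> [-0.24, -1.4, -8.16, -47.56, -277.26]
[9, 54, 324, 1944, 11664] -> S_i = 9*6^i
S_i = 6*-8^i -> [6, -48, 384, -3072, 24576]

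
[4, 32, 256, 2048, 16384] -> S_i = 4*8^i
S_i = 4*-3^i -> [4, -12, 36, -108, 324]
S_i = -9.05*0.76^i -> [-9.05, -6.88, -5.23, -3.97, -3.02]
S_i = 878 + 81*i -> [878, 959, 1040, 1121, 1202]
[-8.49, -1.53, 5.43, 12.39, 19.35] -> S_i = -8.49 + 6.96*i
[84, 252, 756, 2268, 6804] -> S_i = 84*3^i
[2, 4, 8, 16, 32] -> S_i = 2*2^i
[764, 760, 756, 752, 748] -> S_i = 764 + -4*i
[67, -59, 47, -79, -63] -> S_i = Random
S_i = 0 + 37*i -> [0, 37, 74, 111, 148]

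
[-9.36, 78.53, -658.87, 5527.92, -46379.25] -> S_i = -9.36*(-8.39)^i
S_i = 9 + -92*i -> [9, -83, -175, -267, -359]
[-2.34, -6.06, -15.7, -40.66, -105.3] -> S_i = -2.34*2.59^i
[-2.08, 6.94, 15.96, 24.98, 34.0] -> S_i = -2.08 + 9.02*i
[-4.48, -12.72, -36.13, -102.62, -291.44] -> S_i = -4.48*2.84^i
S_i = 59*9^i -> [59, 531, 4779, 43011, 387099]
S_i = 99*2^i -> [99, 198, 396, 792, 1584]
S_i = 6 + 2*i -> [6, 8, 10, 12, 14]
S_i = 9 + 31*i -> [9, 40, 71, 102, 133]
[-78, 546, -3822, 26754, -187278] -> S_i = -78*-7^i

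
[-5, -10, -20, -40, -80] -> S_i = -5*2^i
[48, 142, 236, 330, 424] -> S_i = 48 + 94*i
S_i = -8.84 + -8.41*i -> [-8.84, -17.25, -25.66, -34.07, -42.48]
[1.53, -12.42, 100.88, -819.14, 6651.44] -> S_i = 1.53*(-8.12)^i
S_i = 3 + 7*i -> [3, 10, 17, 24, 31]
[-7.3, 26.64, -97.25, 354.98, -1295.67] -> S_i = -7.30*(-3.65)^i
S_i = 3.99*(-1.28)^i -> [3.99, -5.11, 6.54, -8.37, 10.71]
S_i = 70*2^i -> [70, 140, 280, 560, 1120]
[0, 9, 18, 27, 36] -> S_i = 0 + 9*i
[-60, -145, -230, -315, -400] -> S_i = -60 + -85*i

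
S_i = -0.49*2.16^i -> [-0.49, -1.06, -2.29, -4.94, -10.67]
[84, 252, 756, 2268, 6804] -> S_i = 84*3^i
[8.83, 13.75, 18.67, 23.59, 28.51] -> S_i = 8.83 + 4.92*i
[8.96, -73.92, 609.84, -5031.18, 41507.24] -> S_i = 8.96*(-8.25)^i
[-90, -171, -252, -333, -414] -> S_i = -90 + -81*i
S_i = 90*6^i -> [90, 540, 3240, 19440, 116640]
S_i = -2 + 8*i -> [-2, 6, 14, 22, 30]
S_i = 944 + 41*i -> [944, 985, 1026, 1067, 1108]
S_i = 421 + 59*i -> [421, 480, 539, 598, 657]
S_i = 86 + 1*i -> [86, 87, 88, 89, 90]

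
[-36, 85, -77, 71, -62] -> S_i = Random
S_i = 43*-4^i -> [43, -172, 688, -2752, 11008]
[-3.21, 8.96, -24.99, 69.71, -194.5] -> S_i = -3.21*(-2.79)^i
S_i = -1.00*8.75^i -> [-1.0, -8.75, -76.56, -669.92, -5861.82]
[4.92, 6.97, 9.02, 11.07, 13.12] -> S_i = 4.92 + 2.05*i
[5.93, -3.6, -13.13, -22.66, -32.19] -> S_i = 5.93 + -9.53*i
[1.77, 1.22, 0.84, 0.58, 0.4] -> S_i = 1.77*0.69^i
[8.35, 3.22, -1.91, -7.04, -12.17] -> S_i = 8.35 + -5.13*i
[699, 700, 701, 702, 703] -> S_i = 699 + 1*i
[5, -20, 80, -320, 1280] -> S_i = 5*-4^i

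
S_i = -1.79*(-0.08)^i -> [-1.79, 0.14, -0.01, 0.0, -0.0]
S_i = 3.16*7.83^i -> [3.16, 24.74, 193.74, 1516.95, 11877.75]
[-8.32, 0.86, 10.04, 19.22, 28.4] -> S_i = -8.32 + 9.18*i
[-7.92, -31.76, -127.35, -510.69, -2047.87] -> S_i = -7.92*4.01^i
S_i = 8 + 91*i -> [8, 99, 190, 281, 372]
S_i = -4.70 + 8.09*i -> [-4.7, 3.39, 11.48, 19.57, 27.66]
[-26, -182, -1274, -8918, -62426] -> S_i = -26*7^i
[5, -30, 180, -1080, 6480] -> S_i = 5*-6^i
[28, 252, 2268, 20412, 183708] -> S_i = 28*9^i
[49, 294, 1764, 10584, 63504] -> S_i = 49*6^i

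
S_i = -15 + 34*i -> [-15, 19, 53, 87, 121]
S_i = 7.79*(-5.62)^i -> [7.79, -43.78, 246.04, -1382.76, 7771.1]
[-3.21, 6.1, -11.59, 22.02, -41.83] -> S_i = -3.21*(-1.90)^i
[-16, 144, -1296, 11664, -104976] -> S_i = -16*-9^i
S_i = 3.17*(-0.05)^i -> [3.17, -0.16, 0.01, -0.0, 0.0]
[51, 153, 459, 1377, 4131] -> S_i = 51*3^i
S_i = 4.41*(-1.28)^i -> [4.41, -5.64, 7.23, -9.25, 11.84]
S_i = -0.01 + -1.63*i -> [-0.01, -1.64, -3.27, -4.9, -6.53]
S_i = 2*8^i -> [2, 16, 128, 1024, 8192]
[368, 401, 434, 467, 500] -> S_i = 368 + 33*i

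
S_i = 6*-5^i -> [6, -30, 150, -750, 3750]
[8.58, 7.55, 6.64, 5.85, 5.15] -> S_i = 8.58*0.88^i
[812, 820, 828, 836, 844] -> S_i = 812 + 8*i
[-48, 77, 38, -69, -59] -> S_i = Random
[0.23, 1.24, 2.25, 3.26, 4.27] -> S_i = 0.23 + 1.01*i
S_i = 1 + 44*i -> [1, 45, 89, 133, 177]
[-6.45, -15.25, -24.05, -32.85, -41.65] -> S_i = -6.45 + -8.80*i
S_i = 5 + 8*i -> [5, 13, 21, 29, 37]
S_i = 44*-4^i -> [44, -176, 704, -2816, 11264]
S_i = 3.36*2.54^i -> [3.36, 8.53, 21.68, 55.06, 139.85]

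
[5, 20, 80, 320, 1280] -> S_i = 5*4^i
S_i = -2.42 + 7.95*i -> [-2.42, 5.53, 13.48, 21.43, 29.38]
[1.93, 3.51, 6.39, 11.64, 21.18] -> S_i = 1.93*1.82^i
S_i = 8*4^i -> [8, 32, 128, 512, 2048]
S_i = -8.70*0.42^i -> [-8.7, -3.65, -1.53, -0.64, -0.27]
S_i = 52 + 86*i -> [52, 138, 224, 310, 396]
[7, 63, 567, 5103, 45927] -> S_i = 7*9^i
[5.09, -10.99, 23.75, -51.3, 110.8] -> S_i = 5.09*(-2.16)^i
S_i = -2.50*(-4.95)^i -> [-2.5, 12.38, -61.26, 303.22, -1500.93]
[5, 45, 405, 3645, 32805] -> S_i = 5*9^i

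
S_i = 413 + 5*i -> [413, 418, 423, 428, 433]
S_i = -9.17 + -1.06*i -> [-9.17, -10.23, -11.29, -12.35, -13.41]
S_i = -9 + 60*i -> [-9, 51, 111, 171, 231]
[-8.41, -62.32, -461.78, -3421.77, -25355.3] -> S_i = -8.41*7.41^i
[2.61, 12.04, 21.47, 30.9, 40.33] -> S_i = 2.61 + 9.43*i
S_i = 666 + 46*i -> [666, 712, 758, 804, 850]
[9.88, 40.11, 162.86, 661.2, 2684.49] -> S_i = 9.88*4.06^i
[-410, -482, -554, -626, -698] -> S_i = -410 + -72*i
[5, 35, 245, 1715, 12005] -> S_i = 5*7^i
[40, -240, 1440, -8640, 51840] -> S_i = 40*-6^i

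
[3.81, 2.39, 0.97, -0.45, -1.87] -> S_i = 3.81 + -1.42*i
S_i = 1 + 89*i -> [1, 90, 179, 268, 357]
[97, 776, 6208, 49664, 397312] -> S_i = 97*8^i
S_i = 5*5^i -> [5, 25, 125, 625, 3125]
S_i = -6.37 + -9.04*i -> [-6.37, -15.41, -24.45, -33.49, -42.53]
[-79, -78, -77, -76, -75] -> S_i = -79 + 1*i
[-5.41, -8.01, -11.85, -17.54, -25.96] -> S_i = -5.41*1.48^i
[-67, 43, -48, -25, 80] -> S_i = Random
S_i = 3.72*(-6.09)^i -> [3.72, -22.65, 137.97, -840.22, 5116.96]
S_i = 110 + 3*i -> [110, 113, 116, 119, 122]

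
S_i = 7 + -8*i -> [7, -1, -9, -17, -25]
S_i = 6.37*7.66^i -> [6.37, 48.79, 373.76, 2863.03, 21930.8]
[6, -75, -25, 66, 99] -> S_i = Random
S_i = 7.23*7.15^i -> [7.23, 51.69, 369.62, 2642.75, 18895.68]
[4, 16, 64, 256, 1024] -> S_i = 4*4^i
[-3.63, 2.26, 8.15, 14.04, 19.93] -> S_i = -3.63 + 5.89*i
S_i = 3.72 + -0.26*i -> [3.72, 3.46, 3.2, 2.94, 2.68]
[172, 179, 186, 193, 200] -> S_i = 172 + 7*i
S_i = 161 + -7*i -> [161, 154, 147, 140, 133]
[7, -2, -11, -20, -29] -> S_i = 7 + -9*i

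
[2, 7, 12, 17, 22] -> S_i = 2 + 5*i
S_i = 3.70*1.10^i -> [3.7, 4.07, 4.48, 4.92, 5.42]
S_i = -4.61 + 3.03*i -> [-4.61, -1.58, 1.45, 4.48, 7.51]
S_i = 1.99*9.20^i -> [1.99, 18.31, 168.43, 1549.59, 14256.22]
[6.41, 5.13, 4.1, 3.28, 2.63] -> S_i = 6.41*0.80^i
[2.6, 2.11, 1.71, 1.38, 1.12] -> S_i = 2.60*0.81^i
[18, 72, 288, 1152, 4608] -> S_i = 18*4^i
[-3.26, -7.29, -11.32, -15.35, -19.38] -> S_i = -3.26 + -4.03*i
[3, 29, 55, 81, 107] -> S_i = 3 + 26*i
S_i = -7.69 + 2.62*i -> [-7.69, -5.07, -2.45, 0.17, 2.79]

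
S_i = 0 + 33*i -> [0, 33, 66, 99, 132]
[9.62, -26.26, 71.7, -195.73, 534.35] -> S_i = 9.62*(-2.73)^i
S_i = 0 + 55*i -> [0, 55, 110, 165, 220]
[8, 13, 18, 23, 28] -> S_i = 8 + 5*i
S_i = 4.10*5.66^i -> [4.1, 23.21, 131.35, 743.42, 4207.75]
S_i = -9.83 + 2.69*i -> [-9.83, -7.14, -4.45, -1.76, 0.93]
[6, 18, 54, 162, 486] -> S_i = 6*3^i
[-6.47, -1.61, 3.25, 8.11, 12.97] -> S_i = -6.47 + 4.86*i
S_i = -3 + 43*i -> [-3, 40, 83, 126, 169]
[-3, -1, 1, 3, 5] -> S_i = -3 + 2*i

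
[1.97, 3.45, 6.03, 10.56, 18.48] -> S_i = 1.97*1.75^i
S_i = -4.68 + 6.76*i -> [-4.68, 2.08, 8.84, 15.6, 22.36]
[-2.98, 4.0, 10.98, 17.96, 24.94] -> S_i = -2.98 + 6.98*i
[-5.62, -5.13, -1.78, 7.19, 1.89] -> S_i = Random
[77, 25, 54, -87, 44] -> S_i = Random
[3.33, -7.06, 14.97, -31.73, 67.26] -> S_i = 3.33*(-2.12)^i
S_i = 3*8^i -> [3, 24, 192, 1536, 12288]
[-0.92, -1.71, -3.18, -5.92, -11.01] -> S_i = -0.92*1.86^i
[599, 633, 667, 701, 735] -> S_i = 599 + 34*i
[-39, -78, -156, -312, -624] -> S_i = -39*2^i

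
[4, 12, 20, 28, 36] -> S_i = 4 + 8*i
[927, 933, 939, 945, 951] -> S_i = 927 + 6*i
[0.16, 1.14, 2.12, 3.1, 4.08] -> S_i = 0.16 + 0.98*i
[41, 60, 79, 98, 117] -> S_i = 41 + 19*i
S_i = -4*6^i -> [-4, -24, -144, -864, -5184]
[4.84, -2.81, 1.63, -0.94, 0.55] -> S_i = 4.84*(-0.58)^i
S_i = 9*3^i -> [9, 27, 81, 243, 729]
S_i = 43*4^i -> [43, 172, 688, 2752, 11008]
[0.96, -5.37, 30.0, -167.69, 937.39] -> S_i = 0.96*(-5.59)^i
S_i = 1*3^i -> [1, 3, 9, 27, 81]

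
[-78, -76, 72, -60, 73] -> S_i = Random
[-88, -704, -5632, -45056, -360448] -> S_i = -88*8^i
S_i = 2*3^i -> [2, 6, 18, 54, 162]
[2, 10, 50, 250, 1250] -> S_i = 2*5^i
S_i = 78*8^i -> [78, 624, 4992, 39936, 319488]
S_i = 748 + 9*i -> [748, 757, 766, 775, 784]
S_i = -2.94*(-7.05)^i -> [-2.94, 20.73, -146.13, 1030.18, -7262.8]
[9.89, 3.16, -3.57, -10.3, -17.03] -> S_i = 9.89 + -6.73*i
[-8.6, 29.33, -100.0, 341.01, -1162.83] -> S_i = -8.60*(-3.41)^i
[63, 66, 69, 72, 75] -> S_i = 63 + 3*i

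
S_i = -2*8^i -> [-2, -16, -128, -1024, -8192]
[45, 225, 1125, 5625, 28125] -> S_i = 45*5^i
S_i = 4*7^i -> [4, 28, 196, 1372, 9604]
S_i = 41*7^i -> [41, 287, 2009, 14063, 98441]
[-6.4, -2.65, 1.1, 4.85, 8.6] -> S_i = -6.40 + 3.75*i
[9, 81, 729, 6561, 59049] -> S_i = 9*9^i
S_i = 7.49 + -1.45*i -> [7.49, 6.04, 4.59, 3.14, 1.69]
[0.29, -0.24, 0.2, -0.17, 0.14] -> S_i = 0.29*(-0.84)^i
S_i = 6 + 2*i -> [6, 8, 10, 12, 14]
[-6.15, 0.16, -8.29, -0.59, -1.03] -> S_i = Random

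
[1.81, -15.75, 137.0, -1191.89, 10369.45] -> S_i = 1.81*(-8.70)^i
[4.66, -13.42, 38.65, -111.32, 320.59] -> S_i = 4.66*(-2.88)^i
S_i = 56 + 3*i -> [56, 59, 62, 65, 68]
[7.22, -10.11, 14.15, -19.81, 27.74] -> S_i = 7.22*(-1.40)^i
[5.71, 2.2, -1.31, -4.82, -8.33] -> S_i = 5.71 + -3.51*i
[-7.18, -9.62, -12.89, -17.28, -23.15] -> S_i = -7.18*1.34^i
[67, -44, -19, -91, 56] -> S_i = Random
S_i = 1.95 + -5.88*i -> [1.95, -3.93, -9.81, -15.69, -21.57]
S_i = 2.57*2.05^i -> [2.57, 5.27, 10.8, 22.14, 45.39]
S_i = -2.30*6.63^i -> [-2.3, -15.25, -101.1, -670.3, -4444.08]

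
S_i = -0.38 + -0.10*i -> [-0.38, -0.48, -0.58, -0.68, -0.78]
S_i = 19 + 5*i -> [19, 24, 29, 34, 39]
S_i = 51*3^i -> [51, 153, 459, 1377, 4131]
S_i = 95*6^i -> [95, 570, 3420, 20520, 123120]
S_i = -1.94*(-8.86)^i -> [-1.94, 17.19, -152.29, 1349.28, -11954.64]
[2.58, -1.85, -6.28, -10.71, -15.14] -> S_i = 2.58 + -4.43*i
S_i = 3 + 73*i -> [3, 76, 149, 222, 295]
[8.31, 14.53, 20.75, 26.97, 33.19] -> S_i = 8.31 + 6.22*i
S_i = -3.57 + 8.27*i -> [-3.57, 4.7, 12.97, 21.24, 29.51]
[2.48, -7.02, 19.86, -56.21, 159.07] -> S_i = 2.48*(-2.83)^i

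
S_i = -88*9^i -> [-88, -792, -7128, -64152, -577368]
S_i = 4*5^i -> [4, 20, 100, 500, 2500]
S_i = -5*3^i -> [-5, -15, -45, -135, -405]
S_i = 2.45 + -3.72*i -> [2.45, -1.27, -4.99, -8.71, -12.43]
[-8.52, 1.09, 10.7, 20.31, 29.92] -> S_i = -8.52 + 9.61*i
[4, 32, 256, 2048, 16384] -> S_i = 4*8^i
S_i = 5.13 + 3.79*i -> [5.13, 8.92, 12.71, 16.5, 20.29]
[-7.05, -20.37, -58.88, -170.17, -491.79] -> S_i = -7.05*2.89^i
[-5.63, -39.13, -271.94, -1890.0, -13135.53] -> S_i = -5.63*6.95^i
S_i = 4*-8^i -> [4, -32, 256, -2048, 16384]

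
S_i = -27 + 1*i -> [-27, -26, -25, -24, -23]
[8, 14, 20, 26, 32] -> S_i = 8 + 6*i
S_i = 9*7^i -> [9, 63, 441, 3087, 21609]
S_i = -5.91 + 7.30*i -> [-5.91, 1.39, 8.69, 15.99, 23.29]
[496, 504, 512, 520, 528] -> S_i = 496 + 8*i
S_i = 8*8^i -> [8, 64, 512, 4096, 32768]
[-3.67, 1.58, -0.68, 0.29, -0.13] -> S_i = -3.67*(-0.43)^i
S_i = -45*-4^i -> [-45, 180, -720, 2880, -11520]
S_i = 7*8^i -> [7, 56, 448, 3584, 28672]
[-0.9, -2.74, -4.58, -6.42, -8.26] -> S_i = -0.90 + -1.84*i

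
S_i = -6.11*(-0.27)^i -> [-6.11, 1.65, -0.45, 0.12, -0.03]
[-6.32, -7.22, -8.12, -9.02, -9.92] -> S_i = -6.32 + -0.90*i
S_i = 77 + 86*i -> [77, 163, 249, 335, 421]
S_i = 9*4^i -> [9, 36, 144, 576, 2304]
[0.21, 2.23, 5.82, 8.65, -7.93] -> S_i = Random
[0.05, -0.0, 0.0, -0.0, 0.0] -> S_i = 0.05*(-0.07)^i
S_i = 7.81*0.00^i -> [7.81, 0.0, 0.0, 0.0, 0.0]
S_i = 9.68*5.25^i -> [9.68, 50.82, 266.8, 1400.73, 7353.81]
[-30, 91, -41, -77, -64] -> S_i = Random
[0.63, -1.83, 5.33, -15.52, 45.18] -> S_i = 0.63*(-2.91)^i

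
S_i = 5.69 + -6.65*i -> [5.69, -0.96, -7.61, -14.26, -20.91]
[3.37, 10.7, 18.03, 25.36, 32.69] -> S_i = 3.37 + 7.33*i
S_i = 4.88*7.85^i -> [4.88, 38.31, 300.72, 2360.63, 18530.98]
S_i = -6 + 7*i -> [-6, 1, 8, 15, 22]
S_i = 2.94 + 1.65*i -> [2.94, 4.59, 6.24, 7.89, 9.54]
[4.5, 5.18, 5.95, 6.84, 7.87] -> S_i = 4.50*1.15^i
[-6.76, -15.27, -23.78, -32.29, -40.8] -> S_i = -6.76 + -8.51*i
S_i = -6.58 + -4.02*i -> [-6.58, -10.6, -14.62, -18.64, -22.66]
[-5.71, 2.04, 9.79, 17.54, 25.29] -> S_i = -5.71 + 7.75*i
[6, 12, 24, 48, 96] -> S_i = 6*2^i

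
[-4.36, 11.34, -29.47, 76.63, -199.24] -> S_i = -4.36*(-2.60)^i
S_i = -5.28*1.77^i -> [-5.28, -9.35, -16.54, -29.28, -51.82]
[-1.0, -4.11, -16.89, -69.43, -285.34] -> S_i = -1.00*4.11^i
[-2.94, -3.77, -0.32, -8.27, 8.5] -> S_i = Random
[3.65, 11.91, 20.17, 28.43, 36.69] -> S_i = 3.65 + 8.26*i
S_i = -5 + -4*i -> [-5, -9, -13, -17, -21]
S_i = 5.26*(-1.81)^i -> [5.26, -9.52, 17.23, -31.19, 56.45]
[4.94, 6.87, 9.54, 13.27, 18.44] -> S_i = 4.94*1.39^i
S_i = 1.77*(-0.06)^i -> [1.77, -0.11, 0.01, -0.0, 0.0]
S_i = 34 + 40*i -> [34, 74, 114, 154, 194]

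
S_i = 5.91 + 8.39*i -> [5.91, 14.3, 22.69, 31.08, 39.47]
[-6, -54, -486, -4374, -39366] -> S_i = -6*9^i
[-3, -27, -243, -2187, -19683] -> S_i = -3*9^i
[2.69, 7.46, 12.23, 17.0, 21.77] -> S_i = 2.69 + 4.77*i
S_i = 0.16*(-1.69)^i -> [0.16, -0.27, 0.46, -0.77, 1.31]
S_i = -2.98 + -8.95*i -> [-2.98, -11.93, -20.88, -29.83, -38.78]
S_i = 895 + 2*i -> [895, 897, 899, 901, 903]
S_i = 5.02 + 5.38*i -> [5.02, 10.4, 15.78, 21.16, 26.54]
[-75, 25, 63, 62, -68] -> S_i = Random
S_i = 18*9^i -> [18, 162, 1458, 13122, 118098]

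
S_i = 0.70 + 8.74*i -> [0.7, 9.44, 18.18, 26.92, 35.66]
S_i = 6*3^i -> [6, 18, 54, 162, 486]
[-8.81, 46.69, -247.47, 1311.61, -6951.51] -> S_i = -8.81*(-5.30)^i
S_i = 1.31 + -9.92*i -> [1.31, -8.61, -18.53, -28.45, -38.37]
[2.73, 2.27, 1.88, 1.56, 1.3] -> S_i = 2.73*0.83^i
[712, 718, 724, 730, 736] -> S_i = 712 + 6*i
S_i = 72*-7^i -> [72, -504, 3528, -24696, 172872]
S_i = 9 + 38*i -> [9, 47, 85, 123, 161]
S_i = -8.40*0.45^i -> [-8.4, -3.78, -1.7, -0.77, -0.34]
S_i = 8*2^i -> [8, 16, 32, 64, 128]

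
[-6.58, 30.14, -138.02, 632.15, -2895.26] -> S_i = -6.58*(-4.58)^i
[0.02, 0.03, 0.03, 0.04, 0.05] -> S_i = 0.02*1.27^i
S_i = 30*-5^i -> [30, -150, 750, -3750, 18750]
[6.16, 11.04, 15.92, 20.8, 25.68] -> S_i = 6.16 + 4.88*i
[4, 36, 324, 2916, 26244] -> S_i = 4*9^i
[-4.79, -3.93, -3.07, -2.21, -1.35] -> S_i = -4.79 + 0.86*i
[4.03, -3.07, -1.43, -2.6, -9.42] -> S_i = Random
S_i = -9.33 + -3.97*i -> [-9.33, -13.3, -17.27, -21.24, -25.21]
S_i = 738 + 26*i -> [738, 764, 790, 816, 842]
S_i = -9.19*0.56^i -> [-9.19, -5.15, -2.88, -1.61, -0.9]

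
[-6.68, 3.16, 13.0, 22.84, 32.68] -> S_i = -6.68 + 9.84*i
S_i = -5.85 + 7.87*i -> [-5.85, 2.02, 9.89, 17.76, 25.63]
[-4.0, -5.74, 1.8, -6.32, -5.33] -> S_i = Random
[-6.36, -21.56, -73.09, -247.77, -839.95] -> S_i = -6.36*3.39^i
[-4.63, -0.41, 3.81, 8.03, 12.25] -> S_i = -4.63 + 4.22*i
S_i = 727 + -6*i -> [727, 721, 715, 709, 703]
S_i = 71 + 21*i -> [71, 92, 113, 134, 155]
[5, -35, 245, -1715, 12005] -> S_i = 5*-7^i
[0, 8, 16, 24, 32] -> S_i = 0 + 8*i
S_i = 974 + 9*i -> [974, 983, 992, 1001, 1010]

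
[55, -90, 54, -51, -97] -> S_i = Random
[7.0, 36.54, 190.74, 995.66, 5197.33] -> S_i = 7.00*5.22^i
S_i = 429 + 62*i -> [429, 491, 553, 615, 677]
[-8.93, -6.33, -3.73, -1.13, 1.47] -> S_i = -8.93 + 2.60*i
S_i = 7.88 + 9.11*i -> [7.88, 16.99, 26.1, 35.21, 44.32]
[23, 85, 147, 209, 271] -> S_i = 23 + 62*i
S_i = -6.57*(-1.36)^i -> [-6.57, 8.94, -12.15, 16.53, -22.48]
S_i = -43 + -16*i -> [-43, -59, -75, -91, -107]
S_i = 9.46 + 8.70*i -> [9.46, 18.16, 26.86, 35.56, 44.26]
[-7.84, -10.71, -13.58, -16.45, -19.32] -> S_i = -7.84 + -2.87*i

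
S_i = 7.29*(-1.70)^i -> [7.29, -12.39, 21.07, -35.82, 60.89]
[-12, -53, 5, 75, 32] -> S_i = Random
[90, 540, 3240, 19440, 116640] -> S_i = 90*6^i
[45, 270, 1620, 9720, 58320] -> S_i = 45*6^i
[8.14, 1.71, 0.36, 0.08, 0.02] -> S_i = 8.14*0.21^i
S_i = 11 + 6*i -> [11, 17, 23, 29, 35]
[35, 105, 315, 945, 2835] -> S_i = 35*3^i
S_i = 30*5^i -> [30, 150, 750, 3750, 18750]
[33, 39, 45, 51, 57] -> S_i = 33 + 6*i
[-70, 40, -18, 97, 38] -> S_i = Random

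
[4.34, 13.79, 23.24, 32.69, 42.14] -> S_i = 4.34 + 9.45*i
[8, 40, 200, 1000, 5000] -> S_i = 8*5^i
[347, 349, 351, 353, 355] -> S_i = 347 + 2*i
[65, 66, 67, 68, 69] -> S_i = 65 + 1*i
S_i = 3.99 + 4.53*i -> [3.99, 8.52, 13.05, 17.58, 22.11]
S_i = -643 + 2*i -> [-643, -641, -639, -637, -635]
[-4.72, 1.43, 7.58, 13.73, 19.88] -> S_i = -4.72 + 6.15*i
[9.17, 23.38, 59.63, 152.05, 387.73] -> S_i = 9.17*2.55^i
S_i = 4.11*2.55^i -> [4.11, 10.48, 26.73, 68.15, 173.78]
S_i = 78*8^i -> [78, 624, 4992, 39936, 319488]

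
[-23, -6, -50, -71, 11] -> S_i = Random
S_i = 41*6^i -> [41, 246, 1476, 8856, 53136]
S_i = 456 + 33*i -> [456, 489, 522, 555, 588]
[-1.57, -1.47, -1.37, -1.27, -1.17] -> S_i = -1.57 + 0.10*i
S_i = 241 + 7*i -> [241, 248, 255, 262, 269]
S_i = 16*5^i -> [16, 80, 400, 2000, 10000]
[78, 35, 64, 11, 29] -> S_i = Random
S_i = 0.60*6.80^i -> [0.6, 4.08, 27.74, 188.66, 1282.88]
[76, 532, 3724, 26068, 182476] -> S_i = 76*7^i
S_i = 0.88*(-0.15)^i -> [0.88, -0.13, 0.02, -0.0, 0.0]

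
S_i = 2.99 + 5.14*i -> [2.99, 8.13, 13.27, 18.41, 23.55]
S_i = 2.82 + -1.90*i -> [2.82, 0.92, -0.98, -2.88, -4.78]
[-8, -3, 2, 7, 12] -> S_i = -8 + 5*i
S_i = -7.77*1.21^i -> [-7.77, -9.4, -11.38, -13.77, -16.66]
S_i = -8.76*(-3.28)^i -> [-8.76, 28.73, -94.24, 309.12, -1013.91]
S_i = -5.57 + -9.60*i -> [-5.57, -15.17, -24.77, -34.37, -43.97]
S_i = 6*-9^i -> [6, -54, 486, -4374, 39366]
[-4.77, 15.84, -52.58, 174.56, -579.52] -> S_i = -4.77*(-3.32)^i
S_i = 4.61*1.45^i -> [4.61, 6.68, 9.69, 14.05, 20.38]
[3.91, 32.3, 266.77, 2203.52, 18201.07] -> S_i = 3.91*8.26^i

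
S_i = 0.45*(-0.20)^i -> [0.45, -0.09, 0.02, -0.0, 0.0]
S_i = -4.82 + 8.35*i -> [-4.82, 3.53, 11.88, 20.23, 28.58]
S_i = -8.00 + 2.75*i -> [-8.0, -5.25, -2.5, 0.25, 3.0]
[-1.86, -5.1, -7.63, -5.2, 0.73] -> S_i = Random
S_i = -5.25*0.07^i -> [-5.25, -0.37, -0.03, -0.0, -0.0]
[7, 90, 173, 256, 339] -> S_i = 7 + 83*i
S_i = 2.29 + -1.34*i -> [2.29, 0.95, -0.39, -1.73, -3.07]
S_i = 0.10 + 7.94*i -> [0.1, 8.04, 15.98, 23.92, 31.86]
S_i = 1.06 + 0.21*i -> [1.06, 1.27, 1.48, 1.69, 1.9]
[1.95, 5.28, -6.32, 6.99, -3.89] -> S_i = Random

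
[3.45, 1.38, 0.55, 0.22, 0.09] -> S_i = 3.45*0.40^i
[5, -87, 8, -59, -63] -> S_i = Random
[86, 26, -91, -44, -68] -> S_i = Random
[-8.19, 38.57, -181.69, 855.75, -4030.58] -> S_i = -8.19*(-4.71)^i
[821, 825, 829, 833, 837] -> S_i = 821 + 4*i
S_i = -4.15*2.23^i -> [-4.15, -9.25, -20.64, -46.02, -102.63]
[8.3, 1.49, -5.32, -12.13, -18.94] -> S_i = 8.30 + -6.81*i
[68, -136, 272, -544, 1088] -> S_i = 68*-2^i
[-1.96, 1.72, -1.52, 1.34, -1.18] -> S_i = -1.96*(-0.88)^i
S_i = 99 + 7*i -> [99, 106, 113, 120, 127]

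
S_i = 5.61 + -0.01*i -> [5.61, 5.6, 5.59, 5.58, 5.57]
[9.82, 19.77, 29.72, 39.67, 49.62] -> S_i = 9.82 + 9.95*i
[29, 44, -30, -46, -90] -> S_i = Random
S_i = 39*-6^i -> [39, -234, 1404, -8424, 50544]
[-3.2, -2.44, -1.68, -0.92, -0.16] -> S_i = -3.20 + 0.76*i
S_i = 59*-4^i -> [59, -236, 944, -3776, 15104]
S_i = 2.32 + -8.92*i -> [2.32, -6.6, -15.52, -24.44, -33.36]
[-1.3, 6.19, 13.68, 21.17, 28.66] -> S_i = -1.30 + 7.49*i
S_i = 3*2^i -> [3, 6, 12, 24, 48]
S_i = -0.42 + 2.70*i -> [-0.42, 2.28, 4.98, 7.68, 10.38]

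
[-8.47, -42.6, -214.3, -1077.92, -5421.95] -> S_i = -8.47*5.03^i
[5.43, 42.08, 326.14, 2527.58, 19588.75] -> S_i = 5.43*7.75^i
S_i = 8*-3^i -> [8, -24, 72, -216, 648]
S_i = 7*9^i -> [7, 63, 567, 5103, 45927]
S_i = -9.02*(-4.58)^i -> [-9.02, 41.31, -189.21, 866.57, -3968.88]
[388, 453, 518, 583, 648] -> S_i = 388 + 65*i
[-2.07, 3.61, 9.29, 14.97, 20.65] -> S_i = -2.07 + 5.68*i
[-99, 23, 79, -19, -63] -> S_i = Random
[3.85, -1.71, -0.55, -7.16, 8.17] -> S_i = Random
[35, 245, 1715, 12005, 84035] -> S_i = 35*7^i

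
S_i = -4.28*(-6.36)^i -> [-4.28, 27.22, -173.12, 1101.07, -7002.81]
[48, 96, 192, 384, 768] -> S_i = 48*2^i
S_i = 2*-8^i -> [2, -16, 128, -1024, 8192]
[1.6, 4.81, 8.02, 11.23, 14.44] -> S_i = 1.60 + 3.21*i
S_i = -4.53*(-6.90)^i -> [-4.53, 31.26, -215.67, 1488.15, -10268.21]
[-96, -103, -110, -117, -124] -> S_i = -96 + -7*i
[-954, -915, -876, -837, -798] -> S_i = -954 + 39*i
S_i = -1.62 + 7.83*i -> [-1.62, 6.21, 14.04, 21.87, 29.7]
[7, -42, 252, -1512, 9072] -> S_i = 7*-6^i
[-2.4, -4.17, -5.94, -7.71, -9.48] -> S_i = -2.40 + -1.77*i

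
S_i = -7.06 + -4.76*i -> [-7.06, -11.82, -16.58, -21.34, -26.1]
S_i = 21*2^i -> [21, 42, 84, 168, 336]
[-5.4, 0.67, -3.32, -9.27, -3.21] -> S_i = Random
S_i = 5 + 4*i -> [5, 9, 13, 17, 21]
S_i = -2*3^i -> [-2, -6, -18, -54, -162]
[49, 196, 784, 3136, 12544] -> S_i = 49*4^i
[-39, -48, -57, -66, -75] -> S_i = -39 + -9*i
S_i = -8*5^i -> [-8, -40, -200, -1000, -5000]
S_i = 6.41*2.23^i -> [6.41, 14.29, 31.88, 71.08, 158.52]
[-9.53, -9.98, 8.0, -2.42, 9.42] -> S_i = Random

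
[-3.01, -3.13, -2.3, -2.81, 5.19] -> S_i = Random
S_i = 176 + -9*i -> [176, 167, 158, 149, 140]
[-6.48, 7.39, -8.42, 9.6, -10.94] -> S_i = -6.48*(-1.14)^i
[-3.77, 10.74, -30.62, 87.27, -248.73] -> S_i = -3.77*(-2.85)^i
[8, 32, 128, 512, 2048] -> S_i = 8*4^i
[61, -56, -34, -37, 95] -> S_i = Random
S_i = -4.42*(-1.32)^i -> [-4.42, 5.83, -7.7, 10.17, -13.42]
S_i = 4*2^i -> [4, 8, 16, 32, 64]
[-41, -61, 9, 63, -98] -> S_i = Random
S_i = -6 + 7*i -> [-6, 1, 8, 15, 22]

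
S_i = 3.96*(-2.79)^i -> [3.96, -11.05, 30.83, -86.0, 239.95]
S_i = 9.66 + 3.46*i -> [9.66, 13.12, 16.58, 20.04, 23.5]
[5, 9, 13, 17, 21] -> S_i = 5 + 4*i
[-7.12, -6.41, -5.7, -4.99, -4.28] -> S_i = -7.12 + 0.71*i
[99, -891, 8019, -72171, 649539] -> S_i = 99*-9^i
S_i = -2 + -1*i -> [-2, -3, -4, -5, -6]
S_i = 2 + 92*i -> [2, 94, 186, 278, 370]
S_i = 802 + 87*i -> [802, 889, 976, 1063, 1150]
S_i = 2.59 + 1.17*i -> [2.59, 3.76, 4.93, 6.1, 7.27]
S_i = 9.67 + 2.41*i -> [9.67, 12.08, 14.49, 16.9, 19.31]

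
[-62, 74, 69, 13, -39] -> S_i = Random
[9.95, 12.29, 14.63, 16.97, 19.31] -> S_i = 9.95 + 2.34*i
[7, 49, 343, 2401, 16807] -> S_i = 7*7^i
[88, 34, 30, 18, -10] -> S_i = Random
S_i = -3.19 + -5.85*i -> [-3.19, -9.04, -14.89, -20.74, -26.59]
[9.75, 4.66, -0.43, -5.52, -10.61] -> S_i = 9.75 + -5.09*i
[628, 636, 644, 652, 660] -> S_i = 628 + 8*i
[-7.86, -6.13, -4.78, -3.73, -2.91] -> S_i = -7.86*0.78^i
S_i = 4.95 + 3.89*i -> [4.95, 8.84, 12.73, 16.62, 20.51]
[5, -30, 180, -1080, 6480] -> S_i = 5*-6^i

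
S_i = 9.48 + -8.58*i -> [9.48, 0.9, -7.68, -16.26, -24.84]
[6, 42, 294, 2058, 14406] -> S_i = 6*7^i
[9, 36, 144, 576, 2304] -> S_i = 9*4^i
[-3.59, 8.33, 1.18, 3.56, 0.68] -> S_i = Random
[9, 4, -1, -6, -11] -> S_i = 9 + -5*i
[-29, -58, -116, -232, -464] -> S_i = -29*2^i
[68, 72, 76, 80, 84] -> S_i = 68 + 4*i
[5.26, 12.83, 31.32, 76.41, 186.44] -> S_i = 5.26*2.44^i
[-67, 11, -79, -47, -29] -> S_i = Random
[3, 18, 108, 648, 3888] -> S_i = 3*6^i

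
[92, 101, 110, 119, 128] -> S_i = 92 + 9*i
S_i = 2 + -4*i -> [2, -2, -6, -10, -14]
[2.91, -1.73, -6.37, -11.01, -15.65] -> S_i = 2.91 + -4.64*i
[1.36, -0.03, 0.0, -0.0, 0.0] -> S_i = 1.36*(-0.02)^i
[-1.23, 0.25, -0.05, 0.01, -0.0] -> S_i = -1.23*(-0.20)^i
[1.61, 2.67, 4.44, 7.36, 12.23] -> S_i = 1.61*1.66^i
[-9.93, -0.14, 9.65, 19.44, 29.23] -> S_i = -9.93 + 9.79*i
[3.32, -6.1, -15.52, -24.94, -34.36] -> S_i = 3.32 + -9.42*i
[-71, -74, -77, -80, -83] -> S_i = -71 + -3*i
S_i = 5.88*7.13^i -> [5.88, 41.92, 298.92, 2131.31, 15196.22]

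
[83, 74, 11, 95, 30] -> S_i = Random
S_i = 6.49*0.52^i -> [6.49, 3.37, 1.75, 0.91, 0.47]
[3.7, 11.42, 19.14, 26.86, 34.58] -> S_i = 3.70 + 7.72*i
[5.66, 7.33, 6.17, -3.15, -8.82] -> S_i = Random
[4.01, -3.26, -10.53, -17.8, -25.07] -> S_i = 4.01 + -7.27*i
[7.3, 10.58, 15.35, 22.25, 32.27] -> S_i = 7.30*1.45^i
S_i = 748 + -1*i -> [748, 747, 746, 745, 744]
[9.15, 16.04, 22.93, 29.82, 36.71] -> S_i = 9.15 + 6.89*i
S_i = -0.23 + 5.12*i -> [-0.23, 4.89, 10.01, 15.13, 20.25]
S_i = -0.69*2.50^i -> [-0.69, -1.72, -4.31, -10.78, -26.95]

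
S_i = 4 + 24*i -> [4, 28, 52, 76, 100]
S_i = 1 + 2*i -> [1, 3, 5, 7, 9]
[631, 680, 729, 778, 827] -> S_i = 631 + 49*i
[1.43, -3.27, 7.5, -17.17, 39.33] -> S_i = 1.43*(-2.29)^i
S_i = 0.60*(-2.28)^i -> [0.6, -1.37, 3.12, -7.11, 16.21]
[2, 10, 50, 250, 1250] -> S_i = 2*5^i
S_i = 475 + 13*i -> [475, 488, 501, 514, 527]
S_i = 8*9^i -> [8, 72, 648, 5832, 52488]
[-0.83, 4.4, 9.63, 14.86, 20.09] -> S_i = -0.83 + 5.23*i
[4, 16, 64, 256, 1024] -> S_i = 4*4^i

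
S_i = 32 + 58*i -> [32, 90, 148, 206, 264]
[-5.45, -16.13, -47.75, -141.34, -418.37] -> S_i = -5.45*2.96^i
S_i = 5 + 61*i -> [5, 66, 127, 188, 249]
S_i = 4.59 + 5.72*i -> [4.59, 10.31, 16.03, 21.75, 27.47]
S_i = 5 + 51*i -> [5, 56, 107, 158, 209]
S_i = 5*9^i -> [5, 45, 405, 3645, 32805]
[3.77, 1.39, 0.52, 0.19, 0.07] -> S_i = 3.77*0.37^i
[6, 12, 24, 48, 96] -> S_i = 6*2^i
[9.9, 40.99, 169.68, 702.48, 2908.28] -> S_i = 9.90*4.14^i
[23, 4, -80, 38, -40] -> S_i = Random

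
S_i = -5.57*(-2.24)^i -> [-5.57, 12.48, -27.95, 62.6, -140.23]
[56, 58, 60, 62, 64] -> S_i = 56 + 2*i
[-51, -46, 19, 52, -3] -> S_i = Random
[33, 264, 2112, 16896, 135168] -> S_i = 33*8^i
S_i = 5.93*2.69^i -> [5.93, 15.95, 42.91, 115.43, 310.5]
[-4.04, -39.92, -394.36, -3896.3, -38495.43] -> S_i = -4.04*9.88^i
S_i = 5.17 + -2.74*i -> [5.17, 2.43, -0.31, -3.05, -5.79]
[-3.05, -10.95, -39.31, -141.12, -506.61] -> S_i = -3.05*3.59^i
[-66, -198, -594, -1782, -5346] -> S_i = -66*3^i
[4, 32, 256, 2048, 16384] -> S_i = 4*8^i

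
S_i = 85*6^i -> [85, 510, 3060, 18360, 110160]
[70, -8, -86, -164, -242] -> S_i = 70 + -78*i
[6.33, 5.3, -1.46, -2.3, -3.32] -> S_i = Random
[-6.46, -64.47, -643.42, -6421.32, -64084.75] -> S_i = -6.46*9.98^i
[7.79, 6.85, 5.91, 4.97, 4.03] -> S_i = 7.79 + -0.94*i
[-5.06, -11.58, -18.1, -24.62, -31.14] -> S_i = -5.06 + -6.52*i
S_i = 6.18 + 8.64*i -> [6.18, 14.82, 23.46, 32.1, 40.74]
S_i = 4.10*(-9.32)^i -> [4.1, -38.21, 356.14, -3319.19, 30934.81]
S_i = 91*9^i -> [91, 819, 7371, 66339, 597051]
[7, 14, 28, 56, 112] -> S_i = 7*2^i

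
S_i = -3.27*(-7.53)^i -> [-3.27, 24.62, -185.41, 1396.15, -10513.02]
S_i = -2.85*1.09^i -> [-2.85, -3.11, -3.39, -3.69, -4.02]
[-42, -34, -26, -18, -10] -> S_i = -42 + 8*i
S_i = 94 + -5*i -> [94, 89, 84, 79, 74]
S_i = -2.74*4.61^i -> [-2.74, -12.63, -58.23, -268.44, -1237.53]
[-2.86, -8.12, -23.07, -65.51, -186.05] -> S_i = -2.86*2.84^i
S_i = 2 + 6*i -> [2, 8, 14, 20, 26]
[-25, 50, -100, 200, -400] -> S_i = -25*-2^i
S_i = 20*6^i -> [20, 120, 720, 4320, 25920]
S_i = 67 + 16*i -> [67, 83, 99, 115, 131]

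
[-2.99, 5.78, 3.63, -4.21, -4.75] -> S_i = Random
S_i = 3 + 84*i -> [3, 87, 171, 255, 339]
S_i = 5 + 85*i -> [5, 90, 175, 260, 345]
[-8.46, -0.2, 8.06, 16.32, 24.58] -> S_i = -8.46 + 8.26*i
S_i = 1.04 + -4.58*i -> [1.04, -3.54, -8.12, -12.7, -17.28]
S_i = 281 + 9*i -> [281, 290, 299, 308, 317]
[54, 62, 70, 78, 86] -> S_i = 54 + 8*i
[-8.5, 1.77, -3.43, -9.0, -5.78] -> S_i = Random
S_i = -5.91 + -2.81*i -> [-5.91, -8.72, -11.53, -14.34, -17.15]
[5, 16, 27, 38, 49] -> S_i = 5 + 11*i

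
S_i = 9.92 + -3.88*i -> [9.92, 6.04, 2.16, -1.72, -5.6]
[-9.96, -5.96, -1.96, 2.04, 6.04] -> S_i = -9.96 + 4.00*i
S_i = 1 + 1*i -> [1, 2, 3, 4, 5]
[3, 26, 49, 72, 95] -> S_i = 3 + 23*i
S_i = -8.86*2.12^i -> [-8.86, -18.78, -39.82, -84.42, -178.97]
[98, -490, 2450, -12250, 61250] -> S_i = 98*-5^i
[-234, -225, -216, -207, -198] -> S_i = -234 + 9*i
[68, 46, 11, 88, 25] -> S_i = Random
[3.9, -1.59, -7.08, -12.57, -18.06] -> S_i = 3.90 + -5.49*i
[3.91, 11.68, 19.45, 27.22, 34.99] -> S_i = 3.91 + 7.77*i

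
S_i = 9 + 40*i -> [9, 49, 89, 129, 169]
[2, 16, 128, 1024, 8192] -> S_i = 2*8^i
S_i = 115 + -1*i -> [115, 114, 113, 112, 111]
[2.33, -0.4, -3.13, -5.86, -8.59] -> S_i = 2.33 + -2.73*i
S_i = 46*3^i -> [46, 138, 414, 1242, 3726]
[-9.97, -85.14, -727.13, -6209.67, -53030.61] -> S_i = -9.97*8.54^i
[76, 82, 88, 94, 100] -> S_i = 76 + 6*i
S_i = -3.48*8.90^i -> [-3.48, -30.97, -275.65, -2453.29, -21834.3]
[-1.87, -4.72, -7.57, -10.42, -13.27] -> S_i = -1.87 + -2.85*i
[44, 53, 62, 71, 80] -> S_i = 44 + 9*i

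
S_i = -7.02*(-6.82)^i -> [-7.02, 47.88, -326.52, 2226.85, -15187.09]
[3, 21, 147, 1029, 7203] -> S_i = 3*7^i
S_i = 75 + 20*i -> [75, 95, 115, 135, 155]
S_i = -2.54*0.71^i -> [-2.54, -1.8, -1.28, -0.91, -0.65]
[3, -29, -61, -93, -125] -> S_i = 3 + -32*i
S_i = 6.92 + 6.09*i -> [6.92, 13.01, 19.1, 25.19, 31.28]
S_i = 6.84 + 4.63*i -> [6.84, 11.47, 16.1, 20.73, 25.36]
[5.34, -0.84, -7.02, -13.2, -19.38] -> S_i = 5.34 + -6.18*i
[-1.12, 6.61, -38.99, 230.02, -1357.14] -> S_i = -1.12*(-5.90)^i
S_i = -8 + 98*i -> [-8, 90, 188, 286, 384]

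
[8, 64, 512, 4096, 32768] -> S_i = 8*8^i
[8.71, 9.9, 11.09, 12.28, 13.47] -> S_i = 8.71 + 1.19*i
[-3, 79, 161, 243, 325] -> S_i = -3 + 82*i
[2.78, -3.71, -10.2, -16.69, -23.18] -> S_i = 2.78 + -6.49*i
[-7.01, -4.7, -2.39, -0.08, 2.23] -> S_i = -7.01 + 2.31*i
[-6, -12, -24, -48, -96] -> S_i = -6*2^i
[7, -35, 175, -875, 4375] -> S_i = 7*-5^i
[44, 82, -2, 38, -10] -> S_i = Random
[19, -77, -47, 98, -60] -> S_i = Random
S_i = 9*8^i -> [9, 72, 576, 4608, 36864]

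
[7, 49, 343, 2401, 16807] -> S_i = 7*7^i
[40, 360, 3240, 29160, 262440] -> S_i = 40*9^i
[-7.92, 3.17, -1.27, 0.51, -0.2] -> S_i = -7.92*(-0.40)^i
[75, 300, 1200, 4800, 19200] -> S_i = 75*4^i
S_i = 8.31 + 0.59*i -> [8.31, 8.9, 9.49, 10.08, 10.67]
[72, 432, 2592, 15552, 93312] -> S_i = 72*6^i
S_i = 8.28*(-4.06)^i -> [8.28, -33.62, 136.48, -554.13, 2249.75]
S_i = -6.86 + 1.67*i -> [-6.86, -5.19, -3.52, -1.85, -0.18]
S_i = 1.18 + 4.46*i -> [1.18, 5.64, 10.1, 14.56, 19.02]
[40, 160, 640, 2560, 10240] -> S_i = 40*4^i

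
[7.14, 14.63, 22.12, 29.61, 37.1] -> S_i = 7.14 + 7.49*i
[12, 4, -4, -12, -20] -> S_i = 12 + -8*i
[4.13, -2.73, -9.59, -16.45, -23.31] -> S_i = 4.13 + -6.86*i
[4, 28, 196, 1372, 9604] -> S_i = 4*7^i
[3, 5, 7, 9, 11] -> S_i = 3 + 2*i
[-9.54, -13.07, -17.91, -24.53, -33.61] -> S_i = -9.54*1.37^i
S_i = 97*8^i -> [97, 776, 6208, 49664, 397312]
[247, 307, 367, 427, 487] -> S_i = 247 + 60*i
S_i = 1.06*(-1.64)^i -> [1.06, -1.74, 2.85, -4.68, 7.67]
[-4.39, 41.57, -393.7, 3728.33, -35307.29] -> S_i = -4.39*(-9.47)^i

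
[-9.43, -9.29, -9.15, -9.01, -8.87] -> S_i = -9.43 + 0.14*i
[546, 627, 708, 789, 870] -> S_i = 546 + 81*i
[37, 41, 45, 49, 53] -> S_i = 37 + 4*i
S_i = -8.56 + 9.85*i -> [-8.56, 1.29, 11.14, 20.99, 30.84]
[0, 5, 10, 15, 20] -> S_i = 0 + 5*i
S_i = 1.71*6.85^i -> [1.71, 11.71, 80.24, 549.63, 3764.94]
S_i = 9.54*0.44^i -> [9.54, 4.2, 1.85, 0.81, 0.36]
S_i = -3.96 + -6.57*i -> [-3.96, -10.53, -17.1, -23.67, -30.24]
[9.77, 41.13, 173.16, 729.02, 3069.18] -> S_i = 9.77*4.21^i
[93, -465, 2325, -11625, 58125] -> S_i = 93*-5^i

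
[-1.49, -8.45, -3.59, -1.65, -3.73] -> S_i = Random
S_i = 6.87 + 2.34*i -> [6.87, 9.21, 11.55, 13.89, 16.23]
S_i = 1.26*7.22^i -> [1.26, 9.1, 65.68, 474.22, 3423.89]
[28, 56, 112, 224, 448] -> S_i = 28*2^i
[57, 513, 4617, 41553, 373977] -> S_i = 57*9^i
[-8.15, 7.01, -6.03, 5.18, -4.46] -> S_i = -8.15*(-0.86)^i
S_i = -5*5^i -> [-5, -25, -125, -625, -3125]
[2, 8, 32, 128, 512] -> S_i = 2*4^i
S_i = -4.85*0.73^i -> [-4.85, -3.54, -2.58, -1.89, -1.38]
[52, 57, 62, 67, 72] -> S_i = 52 + 5*i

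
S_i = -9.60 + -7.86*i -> [-9.6, -17.46, -25.32, -33.18, -41.04]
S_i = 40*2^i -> [40, 80, 160, 320, 640]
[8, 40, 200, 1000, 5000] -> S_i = 8*5^i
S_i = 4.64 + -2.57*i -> [4.64, 2.07, -0.5, -3.07, -5.64]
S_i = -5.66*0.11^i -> [-5.66, -0.62, -0.07, -0.01, -0.0]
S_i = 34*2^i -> [34, 68, 136, 272, 544]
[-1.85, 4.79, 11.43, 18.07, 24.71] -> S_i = -1.85 + 6.64*i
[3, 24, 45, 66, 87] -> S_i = 3 + 21*i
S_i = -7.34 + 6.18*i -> [-7.34, -1.16, 5.02, 11.2, 17.38]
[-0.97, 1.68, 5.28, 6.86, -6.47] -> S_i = Random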